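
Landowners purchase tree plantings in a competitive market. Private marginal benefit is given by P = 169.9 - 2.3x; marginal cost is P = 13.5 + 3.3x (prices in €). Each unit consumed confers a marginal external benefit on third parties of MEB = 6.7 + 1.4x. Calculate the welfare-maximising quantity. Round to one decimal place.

x* = 38.8

Social marginal benefit = demand + MEB = 176.6 - 0.9x.
Set SMB = MC: 176.6 - 0.9x = 13.5 + 3.3x → x* = 38.8333.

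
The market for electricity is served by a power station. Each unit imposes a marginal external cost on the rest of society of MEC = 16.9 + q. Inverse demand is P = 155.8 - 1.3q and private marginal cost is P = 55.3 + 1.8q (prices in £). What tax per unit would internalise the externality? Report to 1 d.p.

tax = £37.3 per unit

Social marginal cost = private MC + MEC = 72.2 + 2.8q.
Set SMC = demand: 72.2 + 2.8q = 155.8 - 1.3q → q* = 20.3902.
The Pigouvian tax equals MEC at q*: 16.9 + 1.0×20.3902 = 37.2902.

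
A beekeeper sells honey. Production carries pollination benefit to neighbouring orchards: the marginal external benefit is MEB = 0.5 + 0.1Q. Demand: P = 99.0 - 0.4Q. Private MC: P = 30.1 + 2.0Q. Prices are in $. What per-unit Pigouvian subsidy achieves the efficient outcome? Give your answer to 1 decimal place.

Social marginal cost = private MC − MEB = 29.6 + 1.9Q.
Set SMC = demand: 29.6 + 1.9Q = 99.0 - 0.4Q → Q* = 30.1739.
The Pigouvian subsidy equals MEB at Q*: 0.5 + 0.1×30.1739 = 3.5174.

subsidy = $3.5 per unit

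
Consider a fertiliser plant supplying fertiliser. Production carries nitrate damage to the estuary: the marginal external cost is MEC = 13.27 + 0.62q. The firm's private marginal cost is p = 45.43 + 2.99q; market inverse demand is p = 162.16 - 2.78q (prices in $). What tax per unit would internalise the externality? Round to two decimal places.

tax = $23.31 per unit

Social marginal cost = private MC + MEC = 58.70 + 3.61q.
Set SMC = demand: 58.70 + 3.61q = 162.16 - 2.78q → q* = 16.1909.
The Pigouvian tax equals MEC at q*: 13.27 + 0.62×16.1909 = 23.3084.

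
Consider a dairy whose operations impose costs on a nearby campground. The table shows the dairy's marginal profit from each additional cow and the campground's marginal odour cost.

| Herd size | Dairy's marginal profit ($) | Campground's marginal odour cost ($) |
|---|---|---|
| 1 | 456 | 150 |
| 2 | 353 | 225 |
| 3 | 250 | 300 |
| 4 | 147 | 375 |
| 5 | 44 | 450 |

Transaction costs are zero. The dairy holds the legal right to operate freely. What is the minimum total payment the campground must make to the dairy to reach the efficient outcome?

Left alone the dairy would choose level 5 (marginal profit stays positive).
Efficient level: k* = 2 (marginal profit ≥ marginal odour cost through 2).
The campground must at least cover the dairy's forgone profit from cutting 5→2: 250 + 147 + 44 = 441.

$441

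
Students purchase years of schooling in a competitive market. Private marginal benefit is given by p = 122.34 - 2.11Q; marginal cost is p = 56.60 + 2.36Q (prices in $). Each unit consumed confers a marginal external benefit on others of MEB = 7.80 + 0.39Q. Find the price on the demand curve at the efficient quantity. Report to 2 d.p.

P = $84.31

Social marginal benefit = demand + MEB = 130.14 - 1.72Q.
Set SMB = MC: 130.14 - 1.72Q = 56.60 + 2.36Q → Q* = 18.0245.
Consumer price on the demand curve at Q*: 122.34 − 2.11×18.0245 = 84.3083.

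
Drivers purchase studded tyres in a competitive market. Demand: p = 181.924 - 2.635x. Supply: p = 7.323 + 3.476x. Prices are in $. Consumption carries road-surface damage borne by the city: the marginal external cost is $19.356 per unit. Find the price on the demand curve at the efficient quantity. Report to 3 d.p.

Social marginal benefit = demand − MEC = 162.568 - 2.635x.
Set SMB = MC: 162.568 - 2.635x = 7.323 + 3.476x → x* = 25.4042.
Consumer price on the demand curve at x*: 181.924 − 2.635×25.4042 = 114.9839.

P = $114.984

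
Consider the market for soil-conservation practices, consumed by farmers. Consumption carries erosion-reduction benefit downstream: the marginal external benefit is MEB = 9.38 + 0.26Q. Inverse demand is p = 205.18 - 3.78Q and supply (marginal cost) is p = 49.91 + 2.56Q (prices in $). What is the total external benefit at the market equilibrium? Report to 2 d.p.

Market equilibrium (private): 49.91 + 2.56Q = 205.18 - 3.78Q → Q_m = 24.4905.
Total external benefit = ∫₀^{Q_m} (9.38 + 0.26Q) dQ = 9.38×24.4905 + ½×0.26×24.4905² = 307.6929.

$307.69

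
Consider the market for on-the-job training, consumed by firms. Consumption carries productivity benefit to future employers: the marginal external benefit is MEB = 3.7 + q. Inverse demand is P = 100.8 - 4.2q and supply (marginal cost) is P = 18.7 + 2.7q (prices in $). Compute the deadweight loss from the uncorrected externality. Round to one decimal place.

Market equilibrium (private): 18.7 + 2.7q = 100.8 - 4.2q → q_m = 11.8986.
Social marginal benefit = demand + MEB = 104.5 - 3.2q.
Set SMB = MC: 104.5 - 3.2q = 18.7 + 2.7q → q* = 14.5424.
Height of the DWL triangle at q_m is SMB(q_m) − MC(q_m) = MEB(q_m) = 15.5986.
DWL = ½ × 2.6438 × 15.5986 = 20.6198.

DWL = $20.6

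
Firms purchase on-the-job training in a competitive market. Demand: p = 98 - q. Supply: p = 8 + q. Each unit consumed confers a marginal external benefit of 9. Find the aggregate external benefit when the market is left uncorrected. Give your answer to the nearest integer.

Market equilibrium (private): 8 + q = 98 - q → q_m = 45.0000.
Total external benefit = MEB × q_m = 9 × 45.0000 = 405.0000.

405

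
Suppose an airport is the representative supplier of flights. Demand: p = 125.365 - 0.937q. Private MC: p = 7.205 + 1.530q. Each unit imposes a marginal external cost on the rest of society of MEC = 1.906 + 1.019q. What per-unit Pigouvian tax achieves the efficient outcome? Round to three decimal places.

tax = 35.888 per unit

Social marginal cost = private MC + MEC = 9.111 + 2.549q.
Set SMC = demand: 9.111 + 2.549q = 125.365 - 0.937q → q* = 33.3488.
The Pigouvian tax equals MEC at q*: 1.906 + 1.019×33.3488 = 35.8884.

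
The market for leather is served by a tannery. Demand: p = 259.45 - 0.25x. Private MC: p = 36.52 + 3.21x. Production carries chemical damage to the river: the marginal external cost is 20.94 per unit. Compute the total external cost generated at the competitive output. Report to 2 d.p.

1349.18

Market equilibrium (private): 36.52 + 3.21x = 259.45 - 0.25x → x_m = 64.4306.
Total external cost = MEC × x_m = 20.94 × 64.4306 = 1349.1768.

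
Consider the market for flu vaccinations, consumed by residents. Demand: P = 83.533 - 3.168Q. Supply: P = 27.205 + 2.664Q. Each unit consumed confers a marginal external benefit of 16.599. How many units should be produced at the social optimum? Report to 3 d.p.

Social marginal benefit = demand + MEB = 100.132 - 3.168Q.
Set SMB = MC: 100.132 - 3.168Q = 27.205 + 2.664Q → Q* = 12.5046.

Q* = 12.505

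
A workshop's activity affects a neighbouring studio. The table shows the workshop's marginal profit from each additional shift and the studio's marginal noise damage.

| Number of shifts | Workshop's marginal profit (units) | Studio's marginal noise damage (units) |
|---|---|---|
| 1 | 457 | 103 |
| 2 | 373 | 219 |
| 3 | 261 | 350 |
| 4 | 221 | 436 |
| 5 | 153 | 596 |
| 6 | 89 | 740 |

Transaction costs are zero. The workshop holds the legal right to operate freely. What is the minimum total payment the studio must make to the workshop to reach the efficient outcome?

724

Left alone the workshop would choose level 6 (marginal profit stays positive).
Efficient level: k* = 2 (marginal profit ≥ marginal noise damage through 2).
The studio must at least cover the workshop's forgone profit from cutting 6→2: 261 + 221 + 153 + 89 = 724.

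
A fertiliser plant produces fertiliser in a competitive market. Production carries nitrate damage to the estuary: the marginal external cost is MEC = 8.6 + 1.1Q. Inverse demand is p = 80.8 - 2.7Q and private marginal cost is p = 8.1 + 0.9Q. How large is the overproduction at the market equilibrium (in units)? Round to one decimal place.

6.6 units

Market equilibrium (private): 8.1 + 0.9Q = 80.8 - 2.7Q → Q_m = 20.1944.
Social marginal cost = private MC + MEC = 16.7 + 2.0Q.
Set SMC = demand: 16.7 + 2.0Q = 80.8 - 2.7Q → Q* = 13.6383.
Gap = |20.1944 − 13.6383| = 6.5561.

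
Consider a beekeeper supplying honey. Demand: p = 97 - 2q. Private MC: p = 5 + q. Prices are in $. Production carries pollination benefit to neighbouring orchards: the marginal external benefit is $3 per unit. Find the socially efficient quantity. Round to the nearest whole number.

q* = 32

Social marginal cost = private MC − MEB = 2 + q.
Set SMC = demand: 2 + q = 97 - 2q → q* = 31.6667.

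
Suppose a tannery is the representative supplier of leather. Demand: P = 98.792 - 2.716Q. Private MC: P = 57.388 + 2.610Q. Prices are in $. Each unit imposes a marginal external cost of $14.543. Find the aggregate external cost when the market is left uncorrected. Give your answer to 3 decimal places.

$113.056

Market equilibrium (private): 57.388 + 2.610Q = 98.792 - 2.716Q → Q_m = 7.7739.
Total external cost = MEC × Q_m = 14.543 × 7.7739 = 113.0558.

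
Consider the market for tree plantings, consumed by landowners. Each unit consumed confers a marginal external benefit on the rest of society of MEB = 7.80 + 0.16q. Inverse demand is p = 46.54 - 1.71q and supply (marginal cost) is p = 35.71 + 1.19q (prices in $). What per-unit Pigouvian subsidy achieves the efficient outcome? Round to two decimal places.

subsidy = $8.89 per unit

Social marginal benefit = demand + MEB = 54.34 - 1.55q.
Set SMB = MC: 54.34 - 1.55q = 35.71 + 1.19q → q* = 6.7993.
The Pigouvian subsidy equals MEB at q*: 7.80 + 0.16×6.7993 = 8.8879.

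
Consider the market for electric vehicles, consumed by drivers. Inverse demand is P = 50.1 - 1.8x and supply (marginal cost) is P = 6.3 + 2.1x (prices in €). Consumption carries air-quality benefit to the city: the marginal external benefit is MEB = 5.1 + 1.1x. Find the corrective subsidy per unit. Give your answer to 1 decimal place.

subsidy = €24.3 per unit

Social marginal benefit = demand + MEB = 55.2 - 0.7x.
Set SMB = MC: 55.2 - 0.7x = 6.3 + 2.1x → x* = 17.4643.
The Pigouvian subsidy equals MEB at x*: 5.1 + 1.1×17.4643 = 24.3107.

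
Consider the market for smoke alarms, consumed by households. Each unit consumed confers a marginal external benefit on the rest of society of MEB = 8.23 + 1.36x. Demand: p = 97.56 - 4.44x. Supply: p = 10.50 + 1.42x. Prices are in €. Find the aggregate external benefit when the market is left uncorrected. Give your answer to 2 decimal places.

€272.36

Market equilibrium (private): 10.50 + 1.42x = 97.56 - 4.44x → x_m = 14.8567.
Total external benefit = ∫₀^{x_m} (8.23 + 1.36x) dx = 8.23×14.8567 + ½×1.36×14.8567² = 272.3613.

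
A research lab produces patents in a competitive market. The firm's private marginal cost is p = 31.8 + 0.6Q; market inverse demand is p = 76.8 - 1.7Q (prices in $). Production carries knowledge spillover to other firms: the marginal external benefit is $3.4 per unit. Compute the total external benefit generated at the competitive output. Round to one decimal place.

Market equilibrium (private): 31.8 + 0.6Q = 76.8 - 1.7Q → Q_m = 19.5652.
Total external benefit = MEB × Q_m = 3.4 × 19.5652 = 66.5217.

$66.5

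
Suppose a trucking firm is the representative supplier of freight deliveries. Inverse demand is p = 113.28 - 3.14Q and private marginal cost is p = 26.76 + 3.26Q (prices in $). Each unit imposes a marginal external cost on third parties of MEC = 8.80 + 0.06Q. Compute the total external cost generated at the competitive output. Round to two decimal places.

Market equilibrium (private): 26.76 + 3.26Q = 113.28 - 3.14Q → Q_m = 13.5188.
Total external cost = ∫₀^{Q_m} (8.80 + 0.06Q) dQ = 8.80×13.5188 + ½×0.06×13.5188² = 124.4482.

$124.45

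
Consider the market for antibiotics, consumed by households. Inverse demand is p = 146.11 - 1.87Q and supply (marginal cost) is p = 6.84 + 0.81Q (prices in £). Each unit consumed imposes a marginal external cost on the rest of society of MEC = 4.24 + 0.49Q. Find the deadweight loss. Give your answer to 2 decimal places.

DWL = £139.16

Market equilibrium (private): 6.84 + 0.81Q = 146.11 - 1.87Q → Q_m = 51.9664.
Social marginal benefit = demand − MEC = 141.87 - 2.36Q.
Set SMB = MC: 141.87 - 2.36Q = 6.84 + 0.81Q → Q* = 42.5962.
Height of the DWL triangle at Q_m is MC(Q_m) − SMB(Q_m) = MEC(Q_m) = 29.7035.
DWL = ½ × 9.3702 × 29.7035 = 139.1639.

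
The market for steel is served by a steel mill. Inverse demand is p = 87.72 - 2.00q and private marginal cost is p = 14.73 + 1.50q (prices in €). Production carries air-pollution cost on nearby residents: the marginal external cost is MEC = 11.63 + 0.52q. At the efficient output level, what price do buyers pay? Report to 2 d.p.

Social marginal cost = private MC + MEC = 26.36 + 2.02q.
Set SMC = demand: 26.36 + 2.02q = 87.72 - 2.00q → q* = 15.2637.
Consumer price on the demand curve at q*: 87.72 − 2.00×15.2637 = 57.1926.

P = €57.19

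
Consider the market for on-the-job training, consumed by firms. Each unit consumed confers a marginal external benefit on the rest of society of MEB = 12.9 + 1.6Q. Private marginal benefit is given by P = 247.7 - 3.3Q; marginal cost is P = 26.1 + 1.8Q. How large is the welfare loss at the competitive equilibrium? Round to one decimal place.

Market equilibrium (private): 26.1 + 1.8Q = 247.7 - 3.3Q → Q_m = 43.4510.
Social marginal benefit = demand + MEB = 260.6 - 1.7Q.
Set SMB = MC: 260.6 - 1.7Q = 26.1 + 1.8Q → Q* = 67.0000.
The welfare-loss triangle has base |Q_m − Q*| and height MEB(Q_m) (the vertical gap between SMB and MC is zero at Q* and MEB at Q_m).
DWL = ½ × 23.5490 × 82.4216 = 970.4731.

DWL = 970.5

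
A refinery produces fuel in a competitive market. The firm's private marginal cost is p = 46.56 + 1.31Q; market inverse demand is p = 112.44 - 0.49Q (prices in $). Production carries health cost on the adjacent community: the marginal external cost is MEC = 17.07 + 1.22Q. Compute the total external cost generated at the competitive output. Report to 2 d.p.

$1441.89

Market equilibrium (private): 46.56 + 1.31Q = 112.44 - 0.49Q → Q_m = 36.6000.
Total external cost = ∫₀^{Q_m} (17.07 + 1.22Q) dQ = 17.07×36.6000 + ½×1.22×36.6000² = 1441.8936.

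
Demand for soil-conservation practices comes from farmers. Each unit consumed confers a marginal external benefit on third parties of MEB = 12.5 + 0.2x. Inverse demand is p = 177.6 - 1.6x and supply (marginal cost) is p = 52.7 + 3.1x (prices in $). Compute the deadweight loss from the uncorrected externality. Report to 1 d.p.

DWL = $35.3

Market equilibrium (private): 52.7 + 3.1x = 177.6 - 1.6x → x_m = 26.5745.
Social marginal benefit = demand + MEB = 190.1 - 1.4x.
Set SMB = MC: 190.1 - 1.4x = 52.7 + 3.1x → x* = 30.5333.
The welfare-loss triangle has base |x_m − x*| and height MEB(x_m) (the vertical gap between SMB and MC is zero at x* and MEB at x_m).
DWL = ½ × 3.9588 × 17.8149 = 35.2628.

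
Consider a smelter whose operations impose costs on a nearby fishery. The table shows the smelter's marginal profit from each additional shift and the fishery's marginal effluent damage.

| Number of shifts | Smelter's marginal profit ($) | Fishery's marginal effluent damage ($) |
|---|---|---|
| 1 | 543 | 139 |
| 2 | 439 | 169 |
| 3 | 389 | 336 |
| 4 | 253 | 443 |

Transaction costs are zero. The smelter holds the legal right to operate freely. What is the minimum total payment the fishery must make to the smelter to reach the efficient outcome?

$253

Left alone the smelter would choose level 4 (marginal profit stays positive).
Efficient level: k* = 3 (marginal profit ≥ marginal effluent damage through 3).
The fishery must at least cover the smelter's forgone profit from cutting 4→3: 253 = 253.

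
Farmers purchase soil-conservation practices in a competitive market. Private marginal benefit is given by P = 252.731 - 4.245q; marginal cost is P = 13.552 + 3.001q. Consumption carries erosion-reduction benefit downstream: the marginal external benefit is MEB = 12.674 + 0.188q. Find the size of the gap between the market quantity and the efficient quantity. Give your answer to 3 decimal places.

Market equilibrium (private): 13.552 + 3.001q = 252.731 - 4.245q → q_m = 33.0084.
Social marginal benefit = demand + MEB = 265.405 - 4.057q.
Set SMB = MC: 265.405 - 4.057q = 13.552 + 3.001q → q* = 35.6833.
Gap = |33.0084 − 35.6833| = 2.6749.

2.675 units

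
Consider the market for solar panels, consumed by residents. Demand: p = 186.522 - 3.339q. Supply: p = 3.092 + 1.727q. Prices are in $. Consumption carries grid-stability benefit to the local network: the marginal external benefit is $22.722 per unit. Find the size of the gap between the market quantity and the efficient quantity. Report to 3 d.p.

4.485 units

Market equilibrium (private): 3.092 + 1.727q = 186.522 - 3.339q → q_m = 36.2081.
Social marginal benefit = demand + MEB = 209.244 - 3.339q.
Set SMB = MC: 209.244 - 3.339q = 3.092 + 1.727q → q* = 40.6932.
Gap = |36.2081 − 40.6932| = 4.4851.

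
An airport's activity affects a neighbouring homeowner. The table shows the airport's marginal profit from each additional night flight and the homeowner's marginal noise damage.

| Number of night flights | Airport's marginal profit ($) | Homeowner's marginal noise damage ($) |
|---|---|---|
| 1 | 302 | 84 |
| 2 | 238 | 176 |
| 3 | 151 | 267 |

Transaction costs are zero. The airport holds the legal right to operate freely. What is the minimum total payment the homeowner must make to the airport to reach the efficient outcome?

Left alone the airport would choose level 3 (marginal profit stays positive).
Efficient level: k* = 2 (marginal profit ≥ marginal noise damage through 2).
The homeowner must at least cover the airport's forgone profit from cutting 3→2: 151 = 151.

$151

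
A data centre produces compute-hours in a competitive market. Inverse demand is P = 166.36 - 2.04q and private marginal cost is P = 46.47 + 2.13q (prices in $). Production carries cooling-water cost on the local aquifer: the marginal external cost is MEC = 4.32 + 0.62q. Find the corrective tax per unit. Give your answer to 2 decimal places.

tax = $19.28 per unit

Social marginal cost = private MC + MEC = 50.79 + 2.75q.
Set SMC = demand: 50.79 + 2.75q = 166.36 - 2.04q → q* = 24.1273.
The Pigouvian tax equals MEC at q*: 4.32 + 0.62×24.1273 = 19.2789.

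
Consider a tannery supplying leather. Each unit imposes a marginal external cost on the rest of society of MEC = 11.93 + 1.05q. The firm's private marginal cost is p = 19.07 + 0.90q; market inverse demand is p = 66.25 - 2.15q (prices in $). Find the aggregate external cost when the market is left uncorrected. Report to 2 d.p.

Market equilibrium (private): 19.07 + 0.90q = 66.25 - 2.15q → q_m = 15.4689.
Total external cost = ∫₀^{q_m} (11.93 + 1.05q) dq = 11.93×15.4689 + ½×1.05×15.4689² = 310.1696.

$310.17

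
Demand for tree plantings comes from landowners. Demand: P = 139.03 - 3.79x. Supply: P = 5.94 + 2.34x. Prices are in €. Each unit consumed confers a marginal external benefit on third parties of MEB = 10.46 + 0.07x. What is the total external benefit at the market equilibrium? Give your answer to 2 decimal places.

€243.60

Market equilibrium (private): 5.94 + 2.34x = 139.03 - 3.79x → x_m = 21.7113.
Total external benefit = ∫₀^{x_m} (10.46 + 0.07x) dx = 10.46×21.7113 + ½×0.07×21.7113² = 243.5985.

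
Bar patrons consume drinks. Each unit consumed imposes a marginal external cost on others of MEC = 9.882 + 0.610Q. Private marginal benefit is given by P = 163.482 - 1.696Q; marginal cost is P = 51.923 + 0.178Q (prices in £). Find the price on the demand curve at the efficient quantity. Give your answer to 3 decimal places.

Social marginal benefit = demand − MEC = 153.600 - 2.306Q.
Set SMB = MC: 153.600 - 2.306Q = 51.923 + 0.178Q → Q* = 40.9328.
Consumer price on the demand curve at Q*: 163.482 − 1.696×40.9328 = 94.0600.

P = £94.060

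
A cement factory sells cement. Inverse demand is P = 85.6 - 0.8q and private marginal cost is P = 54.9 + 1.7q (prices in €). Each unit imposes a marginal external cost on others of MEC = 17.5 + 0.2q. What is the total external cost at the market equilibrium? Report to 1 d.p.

Market equilibrium (private): 54.9 + 1.7q = 85.6 - 0.8q → q_m = 12.2800.
Total external cost = ∫₀^{q_m} (17.5 + 0.2q) dq = 17.5×12.2800 + ½×0.2×12.2800² = 229.9798.

€230.0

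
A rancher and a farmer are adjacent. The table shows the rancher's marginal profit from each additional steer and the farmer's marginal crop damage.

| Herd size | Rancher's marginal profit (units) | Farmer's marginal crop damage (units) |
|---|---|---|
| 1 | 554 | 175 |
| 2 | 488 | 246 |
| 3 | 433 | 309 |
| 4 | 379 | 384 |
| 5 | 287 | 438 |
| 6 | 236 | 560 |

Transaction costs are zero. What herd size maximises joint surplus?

Bargaining reaches the level where marginal profit last exceeds marginal crop damage.
That holds through level 3 (433 ≥ 309) but not at 4 (379 < 384).

3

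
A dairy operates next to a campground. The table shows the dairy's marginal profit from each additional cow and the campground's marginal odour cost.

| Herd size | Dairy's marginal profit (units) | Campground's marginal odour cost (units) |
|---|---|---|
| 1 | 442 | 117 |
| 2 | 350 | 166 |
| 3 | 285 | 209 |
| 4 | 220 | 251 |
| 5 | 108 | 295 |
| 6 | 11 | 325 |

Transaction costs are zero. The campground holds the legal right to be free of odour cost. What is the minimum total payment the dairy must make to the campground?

Efficient level: marginal profit ≥ marginal odour cost through level 3, so k* = 3.
With the campground holding the right, the dairy must at least compensate total damage at k*: 117 + 166 + 209 = 492.

492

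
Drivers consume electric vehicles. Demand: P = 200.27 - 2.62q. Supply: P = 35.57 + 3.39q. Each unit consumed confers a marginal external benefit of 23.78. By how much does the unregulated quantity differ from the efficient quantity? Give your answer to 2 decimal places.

Market equilibrium (private): 35.57 + 3.39q = 200.27 - 2.62q → q_m = 27.4043.
Social marginal benefit = demand + MEB = 224.05 - 2.62q.
Set SMB = MC: 224.05 - 2.62q = 35.57 + 3.39q → q* = 31.3611.
Gap = |27.4043 − 31.3611| = 3.9568.

3.96 units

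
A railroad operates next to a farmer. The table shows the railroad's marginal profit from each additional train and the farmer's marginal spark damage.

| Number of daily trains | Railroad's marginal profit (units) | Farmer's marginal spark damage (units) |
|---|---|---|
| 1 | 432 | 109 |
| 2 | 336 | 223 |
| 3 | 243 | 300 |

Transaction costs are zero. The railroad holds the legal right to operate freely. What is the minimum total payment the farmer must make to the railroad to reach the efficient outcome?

Left alone the railroad would choose level 3 (marginal profit stays positive).
Efficient level: k* = 2 (marginal profit ≥ marginal spark damage through 2).
The farmer must at least cover the railroad's forgone profit from cutting 3→2: 243 = 243.

243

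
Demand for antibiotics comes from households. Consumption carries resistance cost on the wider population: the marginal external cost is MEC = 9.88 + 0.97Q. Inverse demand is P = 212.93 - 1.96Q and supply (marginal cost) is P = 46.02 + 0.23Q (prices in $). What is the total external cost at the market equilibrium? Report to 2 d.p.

Market equilibrium (private): 46.02 + 0.23Q = 212.93 - 1.96Q → Q_m = 76.2146.
Total external cost = ∫₀^{Q_m} (9.88 + 0.97Q) dQ = 9.88×76.2146 + ½×0.97×76.2146² = 3570.2029.

$3570.20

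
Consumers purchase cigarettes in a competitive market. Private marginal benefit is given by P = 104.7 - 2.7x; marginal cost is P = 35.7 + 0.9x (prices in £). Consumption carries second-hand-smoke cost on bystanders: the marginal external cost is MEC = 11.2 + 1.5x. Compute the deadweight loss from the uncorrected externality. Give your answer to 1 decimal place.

DWL = £156.5

Market equilibrium (private): 35.7 + 0.9x = 104.7 - 2.7x → x_m = 19.1667.
Social marginal benefit = demand − MEC = 93.5 - 4.2x.
Set SMB = MC: 93.5 - 4.2x = 35.7 + 0.9x → x* = 11.3333.
Between x* and x_m the wedge MC − SMB runs linearly from 0 to MEC(x_m), so the loss is a triangle.
DWL = ½ × 7.8334 × 39.9500 = 156.4722.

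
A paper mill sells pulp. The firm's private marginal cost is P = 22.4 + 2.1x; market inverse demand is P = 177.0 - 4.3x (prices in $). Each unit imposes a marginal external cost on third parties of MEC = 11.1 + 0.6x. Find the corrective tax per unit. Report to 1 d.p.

Social marginal cost = private MC + MEC = 33.5 + 2.7x.
Set SMC = demand: 33.5 + 2.7x = 177.0 - 4.3x → x* = 20.5000.
The Pigouvian tax equals MEC at x*: 11.1 + 0.6×20.5000 = 23.4000.

tax = $23.4 per unit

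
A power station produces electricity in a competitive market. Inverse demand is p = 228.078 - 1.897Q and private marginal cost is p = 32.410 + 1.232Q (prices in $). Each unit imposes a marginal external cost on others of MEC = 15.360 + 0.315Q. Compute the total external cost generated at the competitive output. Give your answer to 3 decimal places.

Market equilibrium (private): 32.410 + 1.232Q = 228.078 - 1.897Q → Q_m = 62.5337.
Total external cost = ∫₀^{Q_m} (15.360 + 0.315Q) dQ = 15.360×62.5337 + ½×0.315×62.5337² = 1576.4157.

$1576.416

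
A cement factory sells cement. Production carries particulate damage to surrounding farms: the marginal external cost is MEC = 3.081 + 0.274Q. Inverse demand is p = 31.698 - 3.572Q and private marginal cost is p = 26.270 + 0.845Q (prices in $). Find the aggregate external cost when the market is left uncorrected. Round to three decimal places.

Market equilibrium (private): 26.270 + 0.845Q = 31.698 - 3.572Q → Q_m = 1.2289.
Total external cost = ∫₀^{Q_m} (3.081 + 0.274Q) dQ = 3.081×1.2289 + ½×0.274×1.2289² = 3.9931.

$3.993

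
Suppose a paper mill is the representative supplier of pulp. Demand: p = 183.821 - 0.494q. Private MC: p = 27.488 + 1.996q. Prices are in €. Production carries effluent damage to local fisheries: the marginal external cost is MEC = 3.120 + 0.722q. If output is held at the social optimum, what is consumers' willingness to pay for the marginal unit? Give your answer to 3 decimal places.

Social marginal cost = private MC + MEC = 30.608 + 2.718q.
Set SMC = demand: 30.608 + 2.718q = 183.821 - 0.494q → q* = 47.7002.
Consumer price on the demand curve at q*: 183.821 − 0.494×47.7002 = 160.2571.

P = €160.257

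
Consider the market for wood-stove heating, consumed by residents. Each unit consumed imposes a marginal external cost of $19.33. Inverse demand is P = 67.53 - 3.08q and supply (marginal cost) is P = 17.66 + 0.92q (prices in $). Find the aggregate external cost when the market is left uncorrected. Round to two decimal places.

$241.00

Market equilibrium (private): 17.66 + 0.92q = 67.53 - 3.08q → q_m = 12.4675.
Total external cost = MEC × q_m = 19.33 × 12.4675 = 240.9968.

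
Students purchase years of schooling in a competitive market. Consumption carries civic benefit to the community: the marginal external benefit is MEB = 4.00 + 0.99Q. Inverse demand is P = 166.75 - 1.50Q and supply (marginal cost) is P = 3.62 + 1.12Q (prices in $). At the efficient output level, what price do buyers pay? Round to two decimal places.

Social marginal benefit = demand + MEB = 170.75 - 0.51Q.
Set SMB = MC: 170.75 - 0.51Q = 3.62 + 1.12Q → Q* = 102.5337.
Consumer price on the demand curve at Q*: 166.75 − 1.50×102.5337 = 12.9495.

P = $12.95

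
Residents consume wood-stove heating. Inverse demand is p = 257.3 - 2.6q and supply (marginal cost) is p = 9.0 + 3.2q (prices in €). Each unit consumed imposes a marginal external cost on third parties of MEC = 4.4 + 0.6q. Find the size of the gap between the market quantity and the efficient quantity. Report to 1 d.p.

Market equilibrium (private): 9.0 + 3.2q = 257.3 - 2.6q → q_m = 42.8103.
Social marginal benefit = demand − MEC = 252.9 - 3.2q.
Set SMB = MC: 252.9 - 3.2q = 9.0 + 3.2q → q* = 38.1094.
Gap = |42.8103 − 38.1094| = 4.7009.

4.7 units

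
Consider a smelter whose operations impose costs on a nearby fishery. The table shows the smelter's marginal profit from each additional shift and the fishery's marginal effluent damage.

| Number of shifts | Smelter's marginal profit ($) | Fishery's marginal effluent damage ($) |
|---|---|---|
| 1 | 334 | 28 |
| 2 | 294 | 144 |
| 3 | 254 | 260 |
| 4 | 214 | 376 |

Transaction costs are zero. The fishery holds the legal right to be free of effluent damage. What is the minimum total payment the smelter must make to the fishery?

Efficient level: marginal profit ≥ marginal effluent damage through level 2, so k* = 2.
With the fishery holding the right, the smelter must at least compensate total damage at k*: 28 + 144 = 172.

$172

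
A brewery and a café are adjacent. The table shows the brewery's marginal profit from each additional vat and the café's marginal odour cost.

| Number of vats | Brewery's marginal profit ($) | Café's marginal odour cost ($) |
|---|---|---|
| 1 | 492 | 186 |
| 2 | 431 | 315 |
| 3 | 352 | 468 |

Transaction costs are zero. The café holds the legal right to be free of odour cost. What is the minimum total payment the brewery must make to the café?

$501

Efficient level: marginal profit ≥ marginal odour cost through level 2, so k* = 2.
With the café holding the right, the brewery must at least compensate total damage at k*: 186 + 315 = 501.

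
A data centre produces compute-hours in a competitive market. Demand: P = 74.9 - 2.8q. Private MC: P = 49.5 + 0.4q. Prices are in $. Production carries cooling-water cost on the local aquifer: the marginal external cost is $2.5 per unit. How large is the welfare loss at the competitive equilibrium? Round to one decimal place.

DWL = $1.0

Market equilibrium (private): 49.5 + 0.4q = 74.9 - 2.8q → q_m = 7.9375.
Social marginal cost = private MC + MEC = 52.0 + 0.4q.
Set SMC = demand: 52.0 + 0.4q = 74.9 - 2.8q → q* = 7.1563.
The welfare-loss triangle has base |q_m − q*| and height MEC(q_m) (the vertical gap between SMC and demand is zero at q* and MEC at q_m).
DWL = ½ × 0.7812 × 2.5000 = 0.9765.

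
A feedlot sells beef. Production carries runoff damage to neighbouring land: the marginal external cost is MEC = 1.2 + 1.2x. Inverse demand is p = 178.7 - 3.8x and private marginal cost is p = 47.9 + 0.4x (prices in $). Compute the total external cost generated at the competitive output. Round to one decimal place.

$619.3

Market equilibrium (private): 47.9 + 0.4x = 178.7 - 3.8x → x_m = 31.1429.
Total external cost = ∫₀^{x_m} (1.2 + 1.2x) dx = 1.2×31.1429 + ½×1.2×31.1429² = 619.2996.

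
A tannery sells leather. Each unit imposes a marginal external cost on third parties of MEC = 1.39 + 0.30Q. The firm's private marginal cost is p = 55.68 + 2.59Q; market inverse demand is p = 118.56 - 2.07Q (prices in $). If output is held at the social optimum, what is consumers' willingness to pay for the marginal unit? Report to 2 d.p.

Social marginal cost = private MC + MEC = 57.07 + 2.89Q.
Set SMC = demand: 57.07 + 2.89Q = 118.56 - 2.07Q → Q* = 12.3972.
Consumer price on the demand curve at Q*: 118.56 − 2.07×12.3972 = 92.8978.

P = $92.90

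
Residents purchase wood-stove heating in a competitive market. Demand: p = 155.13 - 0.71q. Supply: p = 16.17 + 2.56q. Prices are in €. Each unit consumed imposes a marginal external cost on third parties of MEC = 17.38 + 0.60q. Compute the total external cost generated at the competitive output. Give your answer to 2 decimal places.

Market equilibrium (private): 16.17 + 2.56q = 155.13 - 0.71q → q_m = 42.4954.
Total external cost = ∫₀^{q_m} (17.38 + 0.60q) dq = 17.38×42.4954 + ½×0.60×42.4954² = 1280.3278.

€1280.33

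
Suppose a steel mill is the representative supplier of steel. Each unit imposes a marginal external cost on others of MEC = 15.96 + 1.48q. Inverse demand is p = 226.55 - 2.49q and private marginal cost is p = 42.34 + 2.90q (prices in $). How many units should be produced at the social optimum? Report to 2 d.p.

q* = 24.49

Social marginal cost = private MC + MEC = 58.30 + 4.38q.
Set SMC = demand: 58.30 + 4.38q = 226.55 - 2.49q → q* = 24.4905.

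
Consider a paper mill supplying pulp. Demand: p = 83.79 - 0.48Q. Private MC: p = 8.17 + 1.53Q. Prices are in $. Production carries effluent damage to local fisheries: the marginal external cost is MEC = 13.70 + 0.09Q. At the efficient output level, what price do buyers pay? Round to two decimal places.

Social marginal cost = private MC + MEC = 21.87 + 1.62Q.
Set SMC = demand: 21.87 + 1.62Q = 83.79 - 0.48Q → Q* = 29.4857.
Consumer price on the demand curve at Q*: 83.79 − 0.48×29.4857 = 69.6369.

P = $69.64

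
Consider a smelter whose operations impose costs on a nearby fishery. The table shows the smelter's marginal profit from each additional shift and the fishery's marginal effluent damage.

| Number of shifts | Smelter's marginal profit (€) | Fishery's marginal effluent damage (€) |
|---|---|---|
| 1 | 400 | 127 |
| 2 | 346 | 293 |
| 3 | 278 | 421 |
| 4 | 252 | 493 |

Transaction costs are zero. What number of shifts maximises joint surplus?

2

Bargaining reaches the level where marginal profit last exceeds marginal effluent damage.
That holds through level 2 (346 ≥ 293) but not at 3 (278 < 421).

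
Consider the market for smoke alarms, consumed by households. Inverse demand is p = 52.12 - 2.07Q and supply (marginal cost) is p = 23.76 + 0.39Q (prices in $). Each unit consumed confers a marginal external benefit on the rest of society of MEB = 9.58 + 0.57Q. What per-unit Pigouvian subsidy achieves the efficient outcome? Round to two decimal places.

subsidy = $21.02 per unit

Social marginal benefit = demand + MEB = 61.70 - 1.50Q.
Set SMB = MC: 61.70 - 1.50Q = 23.76 + 0.39Q → Q* = 20.0741.
The Pigouvian subsidy equals MEB at Q*: 9.58 + 0.57×20.0741 = 21.0222.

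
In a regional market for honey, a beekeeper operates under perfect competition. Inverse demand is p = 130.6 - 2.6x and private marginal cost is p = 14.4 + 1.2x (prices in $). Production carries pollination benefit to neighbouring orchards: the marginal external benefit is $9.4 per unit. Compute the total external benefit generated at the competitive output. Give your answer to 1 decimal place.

$287.4

Market equilibrium (private): 14.4 + 1.2x = 130.6 - 2.6x → x_m = 30.5789.
Total external benefit = MEB × x_m = 9.4 × 30.5789 = 287.4417.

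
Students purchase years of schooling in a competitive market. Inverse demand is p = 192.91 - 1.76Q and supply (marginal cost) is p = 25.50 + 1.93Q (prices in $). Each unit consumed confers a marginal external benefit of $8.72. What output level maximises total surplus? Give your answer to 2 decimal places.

Social marginal benefit = demand + MEB = 201.63 - 1.76Q.
Set SMB = MC: 201.63 - 1.76Q = 25.50 + 1.93Q → Q* = 47.7317.

Q* = 47.73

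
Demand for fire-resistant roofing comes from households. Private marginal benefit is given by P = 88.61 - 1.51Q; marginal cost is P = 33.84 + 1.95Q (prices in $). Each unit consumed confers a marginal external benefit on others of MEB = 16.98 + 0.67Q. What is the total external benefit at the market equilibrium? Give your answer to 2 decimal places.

$352.73

Market equilibrium (private): 33.84 + 1.95Q = 88.61 - 1.51Q → Q_m = 15.8295.
Total external benefit = ∫₀^{Q_m} (16.98 + 0.67Q) dQ = 16.98×15.8295 + ½×0.67×15.8295² = 352.7269.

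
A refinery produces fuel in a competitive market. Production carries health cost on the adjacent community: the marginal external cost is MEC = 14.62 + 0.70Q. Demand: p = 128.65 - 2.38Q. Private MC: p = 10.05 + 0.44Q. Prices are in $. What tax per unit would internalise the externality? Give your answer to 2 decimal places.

Social marginal cost = private MC + MEC = 24.67 + 1.14Q.
Set SMC = demand: 24.67 + 1.14Q = 128.65 - 2.38Q → Q* = 29.5398.
The Pigouvian tax equals MEC at Q*: 14.62 + 0.70×29.5398 = 35.2979.

tax = $35.30 per unit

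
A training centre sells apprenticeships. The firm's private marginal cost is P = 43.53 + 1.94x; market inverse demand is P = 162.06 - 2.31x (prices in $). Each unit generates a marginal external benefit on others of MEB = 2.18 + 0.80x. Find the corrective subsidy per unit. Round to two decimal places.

subsidy = $30.17 per unit

Social marginal cost = private MC − MEB = 41.35 + 1.14x.
Set SMC = demand: 41.35 + 1.14x = 162.06 - 2.31x → x* = 34.9884.
The Pigouvian subsidy equals MEB at x*: 2.18 + 0.80×34.9884 = 30.1707.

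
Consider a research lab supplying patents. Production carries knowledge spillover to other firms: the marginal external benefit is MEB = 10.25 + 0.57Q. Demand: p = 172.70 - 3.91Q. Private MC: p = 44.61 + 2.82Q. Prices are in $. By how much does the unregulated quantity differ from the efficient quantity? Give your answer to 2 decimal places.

Market equilibrium (private): 44.61 + 2.82Q = 172.70 - 3.91Q → Q_m = 19.0327.
Social marginal cost = private MC − MEB = 34.36 + 2.25Q.
Set SMC = demand: 34.36 + 2.25Q = 172.70 - 3.91Q → Q* = 22.4578.
Gap = |19.0327 − 22.4578| = 3.4251.

3.43 units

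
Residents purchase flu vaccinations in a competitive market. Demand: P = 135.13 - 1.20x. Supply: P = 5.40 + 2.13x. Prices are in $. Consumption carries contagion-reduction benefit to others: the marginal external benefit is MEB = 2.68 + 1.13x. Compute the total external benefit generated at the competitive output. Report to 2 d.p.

Market equilibrium (private): 5.40 + 2.13x = 135.13 - 1.20x → x_m = 38.9580.
Total external benefit = ∫₀^{x_m} (2.68 + 1.13x) dx = 2.68×38.9580 + ½×1.13×38.9580² = 961.9225.

$961.92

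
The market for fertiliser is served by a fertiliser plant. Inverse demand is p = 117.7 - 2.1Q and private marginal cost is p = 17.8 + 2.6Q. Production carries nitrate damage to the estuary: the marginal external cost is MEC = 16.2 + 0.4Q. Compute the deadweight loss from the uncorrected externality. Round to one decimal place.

Market equilibrium (private): 17.8 + 2.6Q = 117.7 - 2.1Q → Q_m = 21.2553.
Social marginal cost = private MC + MEC = 34.0 + 3.0Q.
Set SMC = demand: 34.0 + 3.0Q = 117.7 - 2.1Q → Q* = 16.4118.
Height of the DWL triangle at Q_m is SMC(Q_m) − demand(Q_m) = MEC(Q_m) = 24.7021.
DWL = ½ × 4.8435 × 24.7021 = 59.8223.

DWL = 59.8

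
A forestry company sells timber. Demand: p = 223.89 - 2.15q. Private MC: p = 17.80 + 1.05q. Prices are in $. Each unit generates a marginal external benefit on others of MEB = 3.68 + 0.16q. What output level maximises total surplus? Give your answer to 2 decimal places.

q* = 69.00

Social marginal cost = private MC − MEB = 14.12 + 0.89q.
Set SMC = demand: 14.12 + 0.89q = 223.89 - 2.15q → q* = 69.0033.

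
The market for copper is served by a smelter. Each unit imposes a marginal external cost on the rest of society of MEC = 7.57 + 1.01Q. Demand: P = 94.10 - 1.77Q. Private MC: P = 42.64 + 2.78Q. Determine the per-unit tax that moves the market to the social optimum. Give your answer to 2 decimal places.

Social marginal cost = private MC + MEC = 50.21 + 3.79Q.
Set SMC = demand: 50.21 + 3.79Q = 94.10 - 1.77Q → Q* = 7.8939.
The Pigouvian tax equals MEC at Q*: 7.57 + 1.01×7.8939 = 15.5428.

tax = 15.54 per unit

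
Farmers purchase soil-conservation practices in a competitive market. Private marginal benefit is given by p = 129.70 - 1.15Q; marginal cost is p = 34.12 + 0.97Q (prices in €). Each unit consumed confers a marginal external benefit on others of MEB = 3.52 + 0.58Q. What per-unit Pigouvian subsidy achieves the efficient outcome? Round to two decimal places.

Social marginal benefit = demand + MEB = 133.22 - 0.57Q.
Set SMB = MC: 133.22 - 0.57Q = 34.12 + 0.97Q → Q* = 64.3506.
The Pigouvian subsidy equals MEB at Q*: 3.52 + 0.58×64.3506 = 40.8433.

subsidy = €40.84 per unit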